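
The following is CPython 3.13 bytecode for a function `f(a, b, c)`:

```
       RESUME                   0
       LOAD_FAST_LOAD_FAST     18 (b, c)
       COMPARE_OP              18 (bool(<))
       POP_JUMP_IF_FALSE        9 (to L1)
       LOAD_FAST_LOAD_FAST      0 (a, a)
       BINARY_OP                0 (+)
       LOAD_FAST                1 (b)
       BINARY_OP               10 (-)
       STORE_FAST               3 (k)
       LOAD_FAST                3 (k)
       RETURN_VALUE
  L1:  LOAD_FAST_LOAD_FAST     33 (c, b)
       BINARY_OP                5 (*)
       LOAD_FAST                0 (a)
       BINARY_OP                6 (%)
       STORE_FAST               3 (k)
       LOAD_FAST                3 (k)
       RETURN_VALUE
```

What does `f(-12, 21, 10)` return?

-6

LOAD_FAST_LOAD_FAST b,c → push 21,10. Stack: [21, 10]
COMPARE_OP bool(<) → 21 vs 10 = False. Stack: [False]
POP_JUMP_IF_FALSE → pop False; jump. Stack: []
LOAD_FAST_LOAD_FAST c,b → push 10,21. Stack: [10, 21]
BINARY_OP * → 10 * 21 = 210. Stack: [210]
LOAD_FAST a → push -12. Stack: [210, -12]
BINARY_OP % → 210 % -12 = -6. Stack: [-6]
STORE_FAST k → k=-6. Stack: []
LOAD_FAST k → push -6. Stack: [-6]
RETURN_VALUE → return -6.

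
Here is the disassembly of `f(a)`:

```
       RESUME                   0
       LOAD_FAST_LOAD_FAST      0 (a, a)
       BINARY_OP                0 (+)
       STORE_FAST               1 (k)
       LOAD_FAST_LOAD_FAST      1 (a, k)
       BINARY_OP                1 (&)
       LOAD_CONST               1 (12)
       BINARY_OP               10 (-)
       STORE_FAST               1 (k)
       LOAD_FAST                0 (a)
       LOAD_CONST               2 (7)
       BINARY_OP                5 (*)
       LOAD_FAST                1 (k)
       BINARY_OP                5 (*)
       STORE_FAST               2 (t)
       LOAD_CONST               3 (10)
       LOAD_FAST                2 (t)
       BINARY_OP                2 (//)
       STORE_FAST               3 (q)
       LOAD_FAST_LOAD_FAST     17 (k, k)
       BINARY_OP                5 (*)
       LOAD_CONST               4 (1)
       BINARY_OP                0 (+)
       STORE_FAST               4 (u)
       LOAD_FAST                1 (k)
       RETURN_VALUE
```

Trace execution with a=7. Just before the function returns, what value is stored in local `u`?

LOAD_FAST_LOAD_FAST a,a → push 7,7. Stack: [7, 7]
BINARY_OP + → 7 + 7 = 14. Stack: [14]
STORE_FAST k → k=14. Stack: []
LOAD_FAST_LOAD_FAST a,k → push 7,14. Stack: [7, 14]
BINARY_OP & → 7 & 14 = 6. Stack: [6]
LOAD_CONST → push 12. Stack: [6, 12]
BINARY_OP - → 6 - 12 = -6. Stack: [-6]
STORE_FAST k → k=-6. Stack: []
LOAD_FAST a → push 7. Stack: [7]
LOAD_CONST → push 7. Stack: [7, 7]
BINARY_OP * → 7 * 7 = 49. Stack: [49]
LOAD_FAST k → push -6. Stack: [49, -6]
BINARY_OP * → 49 * -6 = -294. Stack: [-294]
STORE_FAST t → t=-294. Stack: []
LOAD_CONST → push 10. Stack: [10]
LOAD_FAST t → push -294. Stack: [10, -294]
BINARY_OP // → 10 // -294 = -1. Stack: [-1]
STORE_FAST q → q=-1. Stack: []
LOAD_FAST_LOAD_FAST k,k → push -6,-6. Stack: [-6, -6]
BINARY_OP * → -6 * -6 = 36. Stack: [36]
LOAD_CONST → push 1. Stack: [36, 1]
BINARY_OP + → 36 + 1 = 37. Stack: [37]
STORE_FAST u → u=37. Stack: []
LOAD_FAST k → push -6. Stack: [-6]
RETURN_VALUE → return -6.

37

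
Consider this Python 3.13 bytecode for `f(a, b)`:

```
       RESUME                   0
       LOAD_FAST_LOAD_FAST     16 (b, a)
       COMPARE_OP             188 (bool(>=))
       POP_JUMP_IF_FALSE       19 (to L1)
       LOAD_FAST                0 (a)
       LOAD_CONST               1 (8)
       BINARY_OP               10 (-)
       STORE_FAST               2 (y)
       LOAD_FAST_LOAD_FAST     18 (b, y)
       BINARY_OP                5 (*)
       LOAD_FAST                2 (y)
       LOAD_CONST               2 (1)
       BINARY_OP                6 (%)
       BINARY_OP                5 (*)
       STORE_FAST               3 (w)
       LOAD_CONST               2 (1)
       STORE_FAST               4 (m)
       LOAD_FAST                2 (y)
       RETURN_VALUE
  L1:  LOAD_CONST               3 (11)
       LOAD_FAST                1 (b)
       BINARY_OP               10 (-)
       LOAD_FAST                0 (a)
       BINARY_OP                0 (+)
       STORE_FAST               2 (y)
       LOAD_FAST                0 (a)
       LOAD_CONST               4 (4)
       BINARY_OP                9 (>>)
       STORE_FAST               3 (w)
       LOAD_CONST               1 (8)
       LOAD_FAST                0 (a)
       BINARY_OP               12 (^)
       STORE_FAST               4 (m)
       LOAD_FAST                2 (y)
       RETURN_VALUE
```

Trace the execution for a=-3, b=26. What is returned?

-11

LOAD_FAST_LOAD_FAST b,a → push 26,-3. Stack: [26, -3]
COMPARE_OP bool(>=) → 26 vs -3 = True. Stack: [True]
POP_JUMP_IF_FALSE → pop True; no jump. Stack: []
LOAD_FAST a → push -3. Stack: [-3]
LOAD_CONST → push 8. Stack: [-3, 8]
BINARY_OP - → -3 - 8 = -11. Stack: [-11]
STORE_FAST y → y=-11. Stack: []
LOAD_FAST_LOAD_FAST b,y → push 26,-11. Stack: [26, -11]
BINARY_OP * → 26 * -11 = -286. Stack: [-286]
LOAD_FAST y → push -11. Stack: [-286, -11]
LOAD_CONST → push 1. Stack: [-286, -11, 1]
BINARY_OP % → -11 % 1 = 0. Stack: [-286, 0]
BINARY_OP * → -286 * 0 = 0. Stack: [0]
STORE_FAST w → w=0. Stack: []
LOAD_CONST → push 1. Stack: [1]
STORE_FAST m → m=1. Stack: []
LOAD_FAST y → push -11. Stack: [-11]
RETURN_VALUE → return -11.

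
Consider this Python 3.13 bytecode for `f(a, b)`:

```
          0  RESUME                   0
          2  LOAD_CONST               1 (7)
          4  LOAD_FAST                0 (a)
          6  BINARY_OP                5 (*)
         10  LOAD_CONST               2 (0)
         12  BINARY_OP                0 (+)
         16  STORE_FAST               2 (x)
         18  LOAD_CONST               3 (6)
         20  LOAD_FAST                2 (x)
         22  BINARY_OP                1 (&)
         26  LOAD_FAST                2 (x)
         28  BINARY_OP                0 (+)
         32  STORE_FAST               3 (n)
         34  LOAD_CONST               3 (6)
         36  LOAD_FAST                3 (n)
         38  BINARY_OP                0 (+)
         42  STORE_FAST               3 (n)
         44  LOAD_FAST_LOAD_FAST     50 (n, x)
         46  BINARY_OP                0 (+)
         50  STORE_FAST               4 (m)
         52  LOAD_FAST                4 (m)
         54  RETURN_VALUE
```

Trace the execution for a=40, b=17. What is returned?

566

LOAD_CONST → push 7. Stack: [7]
LOAD_FAST a → push 40. Stack: [7, 40]
BINARY_OP * → 7 * 40 = 280. Stack: [280]
LOAD_CONST → push 0. Stack: [280, 0]
BINARY_OP + → 280 + 0 = 280. Stack: [280]
STORE_FAST x → x=280. Stack: []
LOAD_CONST → push 6. Stack: [6]
LOAD_FAST x → push 280. Stack: [6, 280]
BINARY_OP & → 6 & 280 = 0. Stack: [0]
LOAD_FAST x → push 280. Stack: [0, 280]
BINARY_OP + → 0 + 280 = 280. Stack: [280]
STORE_FAST n → n=280. Stack: []
LOAD_CONST → push 6. Stack: [6]
LOAD_FAST n → push 280. Stack: [6, 280]
BINARY_OP + → 6 + 280 = 286. Stack: [286]
STORE_FAST n → n=286. Stack: []
LOAD_FAST_LOAD_FAST n,x → push 286,280. Stack: [286, 280]
BINARY_OP + → 286 + 280 = 566. Stack: [566]
STORE_FAST m → m=566. Stack: []
LOAD_FAST m → push 566. Stack: [566]
RETURN_VALUE → return 566.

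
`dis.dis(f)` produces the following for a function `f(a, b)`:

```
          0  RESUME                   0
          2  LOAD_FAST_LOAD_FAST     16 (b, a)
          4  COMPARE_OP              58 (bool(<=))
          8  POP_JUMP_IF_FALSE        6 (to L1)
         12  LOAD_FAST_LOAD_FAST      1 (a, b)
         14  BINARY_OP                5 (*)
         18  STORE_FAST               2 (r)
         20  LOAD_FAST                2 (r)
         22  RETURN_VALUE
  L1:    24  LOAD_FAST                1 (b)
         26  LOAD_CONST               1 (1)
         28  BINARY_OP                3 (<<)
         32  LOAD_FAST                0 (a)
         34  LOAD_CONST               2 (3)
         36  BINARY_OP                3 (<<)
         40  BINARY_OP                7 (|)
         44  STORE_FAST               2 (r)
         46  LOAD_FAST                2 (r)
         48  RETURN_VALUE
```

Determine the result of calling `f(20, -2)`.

LOAD_FAST_LOAD_FAST b,a → push -2,20. Stack: [-2, 20]
COMPARE_OP bool(<=) → -2 vs 20 = True. Stack: [True]
POP_JUMP_IF_FALSE → pop True; no jump. Stack: []
LOAD_FAST_LOAD_FAST a,b → push 20,-2. Stack: [20, -2]
BINARY_OP * → 20 * -2 = -40. Stack: [-40]
STORE_FAST r → r=-40. Stack: []
LOAD_FAST r → push -40. Stack: [-40]
RETURN_VALUE → return -40.

-40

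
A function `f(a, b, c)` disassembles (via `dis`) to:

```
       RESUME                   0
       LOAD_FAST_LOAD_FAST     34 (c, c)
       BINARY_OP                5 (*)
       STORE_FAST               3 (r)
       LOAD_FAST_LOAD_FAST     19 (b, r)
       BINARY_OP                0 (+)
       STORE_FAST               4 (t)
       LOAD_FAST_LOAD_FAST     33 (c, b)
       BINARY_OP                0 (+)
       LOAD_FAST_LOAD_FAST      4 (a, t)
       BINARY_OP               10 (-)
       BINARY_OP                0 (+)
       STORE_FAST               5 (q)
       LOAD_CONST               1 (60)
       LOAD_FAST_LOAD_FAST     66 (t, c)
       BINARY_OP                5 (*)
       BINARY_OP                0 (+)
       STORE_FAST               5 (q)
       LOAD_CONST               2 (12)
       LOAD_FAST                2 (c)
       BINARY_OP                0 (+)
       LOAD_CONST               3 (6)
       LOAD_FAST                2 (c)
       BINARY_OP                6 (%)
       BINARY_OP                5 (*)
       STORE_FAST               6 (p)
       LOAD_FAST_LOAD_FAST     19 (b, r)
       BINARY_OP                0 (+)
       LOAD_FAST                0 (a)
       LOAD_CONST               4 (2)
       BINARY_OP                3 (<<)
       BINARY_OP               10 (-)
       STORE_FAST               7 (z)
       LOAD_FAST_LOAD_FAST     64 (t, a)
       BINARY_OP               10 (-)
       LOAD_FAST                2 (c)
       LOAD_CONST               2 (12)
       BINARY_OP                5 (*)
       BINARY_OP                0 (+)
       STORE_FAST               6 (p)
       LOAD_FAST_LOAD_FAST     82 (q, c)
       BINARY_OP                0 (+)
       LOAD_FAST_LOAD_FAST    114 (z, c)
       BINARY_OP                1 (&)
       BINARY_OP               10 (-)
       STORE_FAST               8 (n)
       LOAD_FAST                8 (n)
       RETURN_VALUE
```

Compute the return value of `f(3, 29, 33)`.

36987

LOAD_FAST_LOAD_FAST c,c → push 33,33. Stack: [33, 33]
BINARY_OP * → 33 * 33 = 1089. Stack: [1089]
STORE_FAST r → r=1089. Stack: []
LOAD_FAST_LOAD_FAST b,r → push 29,1089. Stack: [29, 1089]
BINARY_OP + → 29 + 1089 = 1118. Stack: [1118]
STORE_FAST t → t=1118. Stack: []
LOAD_FAST_LOAD_FAST c,b → push 33,29. Stack: [33, 29]
BINARY_OP + → 33 + 29 = 62. Stack: [62]
LOAD_FAST_LOAD_FAST a,t → push 3,1118. Stack: [62, 3, 1118]
BINARY_OP - → 3 - 1118 = -1115. Stack: [62, -1115]
BINARY_OP + → 62 + -1115 = -1053. Stack: [-1053]
STORE_FAST q → q=-1053. Stack: []
LOAD_CONST → push 60. Stack: [60]
LOAD_FAST_LOAD_FAST t,c → push 1118,33. Stack: [60, 1118, 33]
BINARY_OP * → 1118 * 33 = 36894. Stack: [60, 36894]
BINARY_OP + → 60 + 36894 = 36954. Stack: [36954]
STORE_FAST q → q=36954. Stack: []
LOAD_CONST → push 12. Stack: [12]
LOAD_FAST c → push 33. Stack: [12, 33]
BINARY_OP + → 12 + 33 = 45. Stack: [45]
LOAD_CONST → push 6. Stack: [45, 6]
LOAD_FAST c → push 33. Stack: [45, 6, 33]
BINARY_OP % → 6 % 33 = 6. Stack: [45, 6]
BINARY_OP * → 45 * 6 = 270. Stack: [270]
STORE_FAST p → p=270. Stack: []
LOAD_FAST_LOAD_FAST b,r → push 29,1089. Stack: [29, 1089]
BINARY_OP + → 29 + 1089 = 1118. Stack: [1118]
LOAD_FAST a → push 3. Stack: [1118, 3]
LOAD_CONST → push 2. Stack: [1118, 3, 2]
BINARY_OP << → 3 << 2 = 12. Stack: [1118, 12]
BINARY_OP - → 1118 - 12 = 1106. Stack: [1106]
STORE_FAST z → z=1106. Stack: []
LOAD_FAST_LOAD_FAST t,a → push 1118,3. Stack: [1118, 3]
BINARY_OP - → 1118 - 3 = 1115. Stack: [1115]
LOAD_FAST c → push 33. Stack: [1115, 33]
LOAD_CONST → push 12. Stack: [1115, 33, 12]
BINARY_OP * → 33 * 12 = 396. Stack: [1115, 396]
BINARY_OP + → 1115 + 396 = 1511. Stack: [1511]
STORE_FAST p → p=1511. Stack: []
LOAD_FAST_LOAD_FAST q,c → push 36954,33. Stack: [36954, 33]
BINARY_OP + → 36954 + 33 = 36987. Stack: [36987]
LOAD_FAST_LOAD_FAST z,c → push 1106,33. Stack: [36987, 1106, 33]
BINARY_OP & → 1106 & 33 = 0. Stack: [36987, 0]
BINARY_OP - → 36987 - 0 = 36987. Stack: [36987]
STORE_FAST n → n=36987. Stack: []
LOAD_FAST n → push 36987. Stack: [36987]
RETURN_VALUE → return 36987.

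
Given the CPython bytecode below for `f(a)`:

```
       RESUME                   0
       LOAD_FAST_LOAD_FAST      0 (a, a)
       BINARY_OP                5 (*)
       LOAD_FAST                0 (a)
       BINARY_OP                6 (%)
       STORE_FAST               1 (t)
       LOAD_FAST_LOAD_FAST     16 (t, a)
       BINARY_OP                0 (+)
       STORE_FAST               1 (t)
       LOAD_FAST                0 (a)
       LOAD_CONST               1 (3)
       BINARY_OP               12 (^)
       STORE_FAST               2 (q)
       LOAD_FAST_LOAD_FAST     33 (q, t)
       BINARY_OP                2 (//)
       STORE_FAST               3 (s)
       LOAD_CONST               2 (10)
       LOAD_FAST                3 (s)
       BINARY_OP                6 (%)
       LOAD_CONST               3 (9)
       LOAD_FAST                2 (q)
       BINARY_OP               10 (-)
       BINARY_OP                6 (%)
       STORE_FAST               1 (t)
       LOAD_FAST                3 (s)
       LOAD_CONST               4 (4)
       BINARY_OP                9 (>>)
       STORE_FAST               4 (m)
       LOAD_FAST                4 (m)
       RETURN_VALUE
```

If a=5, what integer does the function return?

LOAD_FAST_LOAD_FAST a,a → push 5,5. Stack: [5, 5]
BINARY_OP * → 5 * 5 = 25. Stack: [25]
LOAD_FAST a → push 5. Stack: [25, 5]
BINARY_OP % → 25 % 5 = 0. Stack: [0]
STORE_FAST t → t=0. Stack: []
LOAD_FAST_LOAD_FAST t,a → push 0,5. Stack: [0, 5]
BINARY_OP + → 0 + 5 = 5. Stack: [5]
STORE_FAST t → t=5. Stack: []
LOAD_FAST a → push 5. Stack: [5]
LOAD_CONST → push 3. Stack: [5, 3]
BINARY_OP ^ → 5 ^ 3 = 6. Stack: [6]
STORE_FAST q → q=6. Stack: []
LOAD_FAST_LOAD_FAST q,t → push 6,5. Stack: [6, 5]
BINARY_OP // → 6 // 5 = 1. Stack: [1]
STORE_FAST s → s=1. Stack: []
LOAD_CONST → push 10. Stack: [10]
LOAD_FAST s → push 1. Stack: [10, 1]
BINARY_OP % → 10 % 1 = 0. Stack: [0]
LOAD_CONST → push 9. Stack: [0, 9]
LOAD_FAST q → push 6. Stack: [0, 9, 6]
BINARY_OP - → 9 - 6 = 3. Stack: [0, 3]
BINARY_OP % → 0 % 3 = 0. Stack: [0]
STORE_FAST t → t=0. Stack: []
LOAD_FAST s → push 1. Stack: [1]
LOAD_CONST → push 4. Stack: [1, 4]
BINARY_OP >> → 1 >> 4 = 0. Stack: [0]
STORE_FAST m → m=0. Stack: []
LOAD_FAST m → push 0. Stack: [0]
RETURN_VALUE → return 0.

0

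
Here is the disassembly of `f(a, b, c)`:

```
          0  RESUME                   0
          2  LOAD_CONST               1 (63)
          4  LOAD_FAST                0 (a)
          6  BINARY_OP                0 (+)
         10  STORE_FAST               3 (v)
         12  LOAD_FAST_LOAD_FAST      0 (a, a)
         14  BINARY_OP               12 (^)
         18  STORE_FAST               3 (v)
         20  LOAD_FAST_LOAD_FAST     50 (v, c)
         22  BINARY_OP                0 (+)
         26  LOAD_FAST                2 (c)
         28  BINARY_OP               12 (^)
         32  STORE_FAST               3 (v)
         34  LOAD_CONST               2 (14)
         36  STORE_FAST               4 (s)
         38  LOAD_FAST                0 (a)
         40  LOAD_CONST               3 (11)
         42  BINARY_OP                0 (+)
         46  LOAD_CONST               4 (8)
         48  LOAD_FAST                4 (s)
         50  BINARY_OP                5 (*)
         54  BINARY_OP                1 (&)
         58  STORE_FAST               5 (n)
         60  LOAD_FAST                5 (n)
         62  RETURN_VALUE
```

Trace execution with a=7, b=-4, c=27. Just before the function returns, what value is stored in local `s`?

LOAD_CONST → push 63. Stack: [63]
LOAD_FAST a → push 7. Stack: [63, 7]
BINARY_OP + → 63 + 7 = 70. Stack: [70]
STORE_FAST v → v=70. Stack: []
LOAD_FAST_LOAD_FAST a,a → push 7,7. Stack: [7, 7]
BINARY_OP ^ → 7 ^ 7 = 0. Stack: [0]
STORE_FAST v → v=0. Stack: []
LOAD_FAST_LOAD_FAST v,c → push 0,27. Stack: [0, 27]
BINARY_OP + → 0 + 27 = 27. Stack: [27]
LOAD_FAST c → push 27. Stack: [27, 27]
BINARY_OP ^ → 27 ^ 27 = 0. Stack: [0]
STORE_FAST v → v=0. Stack: []
LOAD_CONST → push 14. Stack: [14]
STORE_FAST s → s=14. Stack: []
LOAD_FAST a → push 7. Stack: [7]
LOAD_CONST → push 11. Stack: [7, 11]
BINARY_OP + → 7 + 11 = 18. Stack: [18]
LOAD_CONST → push 8. Stack: [18, 8]
LOAD_FAST s → push 14. Stack: [18, 8, 14]
BINARY_OP * → 8 * 14 = 112. Stack: [18, 112]
BINARY_OP & → 18 & 112 = 16. Stack: [16]
STORE_FAST n → n=16. Stack: []
LOAD_FAST n → push 16. Stack: [16]
RETURN_VALUE → return 16.

14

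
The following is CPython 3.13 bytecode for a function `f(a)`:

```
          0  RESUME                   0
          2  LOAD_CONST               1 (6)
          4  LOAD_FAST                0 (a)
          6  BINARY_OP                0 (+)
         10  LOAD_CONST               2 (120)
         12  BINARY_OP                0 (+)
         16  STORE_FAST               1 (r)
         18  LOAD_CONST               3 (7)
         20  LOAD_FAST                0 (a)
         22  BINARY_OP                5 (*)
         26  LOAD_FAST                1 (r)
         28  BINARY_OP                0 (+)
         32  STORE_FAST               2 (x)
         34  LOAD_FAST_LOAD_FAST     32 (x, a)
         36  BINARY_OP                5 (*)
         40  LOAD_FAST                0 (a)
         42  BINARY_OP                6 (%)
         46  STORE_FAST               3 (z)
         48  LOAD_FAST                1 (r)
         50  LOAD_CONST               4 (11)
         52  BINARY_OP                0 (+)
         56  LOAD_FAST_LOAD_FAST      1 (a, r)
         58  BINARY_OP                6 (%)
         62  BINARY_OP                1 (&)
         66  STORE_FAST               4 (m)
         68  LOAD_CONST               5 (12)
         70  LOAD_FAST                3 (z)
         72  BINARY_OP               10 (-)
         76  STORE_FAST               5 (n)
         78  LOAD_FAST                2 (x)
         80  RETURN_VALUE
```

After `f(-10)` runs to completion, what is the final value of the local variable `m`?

LOAD_CONST → push 6. Stack: [6]
LOAD_FAST a → push -10. Stack: [6, -10]
BINARY_OP + → 6 + -10 = -4. Stack: [-4]
LOAD_CONST → push 120. Stack: [-4, 120]
BINARY_OP + → -4 + 120 = 116. Stack: [116]
STORE_FAST r → r=116. Stack: []
LOAD_CONST → push 7. Stack: [7]
LOAD_FAST a → push -10. Stack: [7, -10]
BINARY_OP * → 7 * -10 = -70. Stack: [-70]
LOAD_FAST r → push 116. Stack: [-70, 116]
BINARY_OP + → -70 + 116 = 46. Stack: [46]
STORE_FAST x → x=46. Stack: []
LOAD_FAST_LOAD_FAST x,a → push 46,-10. Stack: [46, -10]
BINARY_OP * → 46 * -10 = -460. Stack: [-460]
LOAD_FAST a → push -10. Stack: [-460, -10]
BINARY_OP % → -460 % -10 = 0. Stack: [0]
STORE_FAST z → z=0. Stack: []
LOAD_FAST r → push 116. Stack: [116]
LOAD_CONST → push 11. Stack: [116, 11]
BINARY_OP + → 116 + 11 = 127. Stack: [127]
LOAD_FAST_LOAD_FAST a,r → push -10,116. Stack: [127, -10, 116]
BINARY_OP % → -10 % 116 = 106. Stack: [127, 106]
BINARY_OP & → 127 & 106 = 106. Stack: [106]
STORE_FAST m → m=106. Stack: []
LOAD_CONST → push 12. Stack: [12]
LOAD_FAST z → push 0. Stack: [12, 0]
BINARY_OP - → 12 - 0 = 12. Stack: [12]
STORE_FAST n → n=12. Stack: []
LOAD_FAST x → push 46. Stack: [46]
RETURN_VALUE → return 46.

106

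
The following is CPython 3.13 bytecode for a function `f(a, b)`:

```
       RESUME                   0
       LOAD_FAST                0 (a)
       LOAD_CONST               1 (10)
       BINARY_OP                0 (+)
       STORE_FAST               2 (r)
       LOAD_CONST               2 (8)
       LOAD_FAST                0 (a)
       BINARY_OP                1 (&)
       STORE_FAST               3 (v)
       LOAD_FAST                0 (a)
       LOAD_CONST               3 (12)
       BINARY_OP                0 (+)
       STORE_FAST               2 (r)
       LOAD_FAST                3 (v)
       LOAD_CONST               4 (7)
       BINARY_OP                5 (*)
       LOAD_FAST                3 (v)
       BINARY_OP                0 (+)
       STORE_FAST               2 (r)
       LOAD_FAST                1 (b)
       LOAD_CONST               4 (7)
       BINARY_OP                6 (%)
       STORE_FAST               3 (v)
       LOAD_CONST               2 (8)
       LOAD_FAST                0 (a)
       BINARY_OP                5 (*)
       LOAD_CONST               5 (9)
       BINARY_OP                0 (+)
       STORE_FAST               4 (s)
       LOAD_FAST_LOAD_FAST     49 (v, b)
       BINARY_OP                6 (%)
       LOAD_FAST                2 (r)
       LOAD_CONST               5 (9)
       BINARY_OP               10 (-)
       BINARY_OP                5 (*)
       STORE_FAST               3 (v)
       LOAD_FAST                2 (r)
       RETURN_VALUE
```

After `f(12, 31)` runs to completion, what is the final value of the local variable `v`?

165

LOAD_FAST a → push 12. Stack: [12]
LOAD_CONST → push 10. Stack: [12, 10]
BINARY_OP + → 12 + 10 = 22. Stack: [22]
STORE_FAST r → r=22. Stack: []
LOAD_CONST → push 8. Stack: [8]
LOAD_FAST a → push 12. Stack: [8, 12]
BINARY_OP & → 8 & 12 = 8. Stack: [8]
STORE_FAST v → v=8. Stack: []
LOAD_FAST a → push 12. Stack: [12]
LOAD_CONST → push 12. Stack: [12, 12]
BINARY_OP + → 12 + 12 = 24. Stack: [24]
STORE_FAST r → r=24. Stack: []
LOAD_FAST v → push 8. Stack: [8]
LOAD_CONST → push 7. Stack: [8, 7]
BINARY_OP * → 8 * 7 = 56. Stack: [56]
LOAD_FAST v → push 8. Stack: [56, 8]
BINARY_OP + → 56 + 8 = 64. Stack: [64]
STORE_FAST r → r=64. Stack: []
LOAD_FAST b → push 31. Stack: [31]
LOAD_CONST → push 7. Stack: [31, 7]
BINARY_OP % → 31 % 7 = 3. Stack: [3]
STORE_FAST v → v=3. Stack: []
LOAD_CONST → push 8. Stack: [8]
LOAD_FAST a → push 12. Stack: [8, 12]
BINARY_OP * → 8 * 12 = 96. Stack: [96]
LOAD_CONST → push 9. Stack: [96, 9]
BINARY_OP + → 96 + 9 = 105. Stack: [105]
STORE_FAST s → s=105. Stack: []
LOAD_FAST_LOAD_FAST v,b → push 3,31. Stack: [3, 31]
BINARY_OP % → 3 % 31 = 3. Stack: [3]
LOAD_FAST r → push 64. Stack: [3, 64]
LOAD_CONST → push 9. Stack: [3, 64, 9]
BINARY_OP - → 64 - 9 = 55. Stack: [3, 55]
BINARY_OP * → 3 * 55 = 165. Stack: [165]
STORE_FAST v → v=165. Stack: []
LOAD_FAST r → push 64. Stack: [64]
RETURN_VALUE → return 64.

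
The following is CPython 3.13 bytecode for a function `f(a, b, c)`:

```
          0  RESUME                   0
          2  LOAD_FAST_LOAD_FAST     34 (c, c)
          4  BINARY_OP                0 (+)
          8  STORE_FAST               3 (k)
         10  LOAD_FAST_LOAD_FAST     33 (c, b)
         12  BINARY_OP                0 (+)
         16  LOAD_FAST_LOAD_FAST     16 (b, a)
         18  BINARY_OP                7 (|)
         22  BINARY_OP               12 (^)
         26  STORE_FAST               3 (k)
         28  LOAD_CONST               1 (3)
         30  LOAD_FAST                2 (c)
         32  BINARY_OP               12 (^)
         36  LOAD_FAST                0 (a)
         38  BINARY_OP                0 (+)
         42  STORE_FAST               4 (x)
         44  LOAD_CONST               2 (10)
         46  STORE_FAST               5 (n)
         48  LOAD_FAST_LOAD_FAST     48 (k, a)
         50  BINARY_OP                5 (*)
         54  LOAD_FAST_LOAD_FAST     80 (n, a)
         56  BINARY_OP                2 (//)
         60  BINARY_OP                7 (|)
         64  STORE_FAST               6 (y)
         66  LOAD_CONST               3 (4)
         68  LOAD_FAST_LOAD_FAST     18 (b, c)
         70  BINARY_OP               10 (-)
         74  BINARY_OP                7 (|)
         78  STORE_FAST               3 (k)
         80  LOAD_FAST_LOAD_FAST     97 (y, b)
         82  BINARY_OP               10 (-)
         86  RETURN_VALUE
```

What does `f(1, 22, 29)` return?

24

LOAD_FAST_LOAD_FAST c,c → push 29,29. Stack: [29, 29]
BINARY_OP + → 29 + 29 = 58. Stack: [58]
STORE_FAST k → k=58. Stack: []
LOAD_FAST_LOAD_FAST c,b → push 29,22. Stack: [29, 22]
BINARY_OP + → 29 + 22 = 51. Stack: [51]
LOAD_FAST_LOAD_FAST b,a → push 22,1. Stack: [51, 22, 1]
BINARY_OP | → 22 | 1 = 23. Stack: [51, 23]
BINARY_OP ^ → 51 ^ 23 = 36. Stack: [36]
STORE_FAST k → k=36. Stack: []
LOAD_CONST → push 3. Stack: [3]
LOAD_FAST c → push 29. Stack: [3, 29]
BINARY_OP ^ → 3 ^ 29 = 30. Stack: [30]
LOAD_FAST a → push 1. Stack: [30, 1]
BINARY_OP + → 30 + 1 = 31. Stack: [31]
STORE_FAST x → x=31. Stack: []
LOAD_CONST → push 10. Stack: [10]
STORE_FAST n → n=10. Stack: []
LOAD_FAST_LOAD_FAST k,a → push 36,1. Stack: [36, 1]
BINARY_OP * → 36 * 1 = 36. Stack: [36]
LOAD_FAST_LOAD_FAST n,a → push 10,1. Stack: [36, 10, 1]
BINARY_OP // → 10 // 1 = 10. Stack: [36, 10]
BINARY_OP | → 36 | 10 = 46. Stack: [46]
STORE_FAST y → y=46. Stack: []
LOAD_CONST → push 4. Stack: [4]
LOAD_FAST_LOAD_FAST b,c → push 22,29. Stack: [4, 22, 29]
BINARY_OP - → 22 - 29 = -7. Stack: [4, -7]
BINARY_OP | → 4 | -7 = -3. Stack: [-3]
STORE_FAST k → k=-3. Stack: []
LOAD_FAST_LOAD_FAST y,b → push 46,22. Stack: [46, 22]
BINARY_OP - → 46 - 22 = 24. Stack: [24]
RETURN_VALUE → return 24.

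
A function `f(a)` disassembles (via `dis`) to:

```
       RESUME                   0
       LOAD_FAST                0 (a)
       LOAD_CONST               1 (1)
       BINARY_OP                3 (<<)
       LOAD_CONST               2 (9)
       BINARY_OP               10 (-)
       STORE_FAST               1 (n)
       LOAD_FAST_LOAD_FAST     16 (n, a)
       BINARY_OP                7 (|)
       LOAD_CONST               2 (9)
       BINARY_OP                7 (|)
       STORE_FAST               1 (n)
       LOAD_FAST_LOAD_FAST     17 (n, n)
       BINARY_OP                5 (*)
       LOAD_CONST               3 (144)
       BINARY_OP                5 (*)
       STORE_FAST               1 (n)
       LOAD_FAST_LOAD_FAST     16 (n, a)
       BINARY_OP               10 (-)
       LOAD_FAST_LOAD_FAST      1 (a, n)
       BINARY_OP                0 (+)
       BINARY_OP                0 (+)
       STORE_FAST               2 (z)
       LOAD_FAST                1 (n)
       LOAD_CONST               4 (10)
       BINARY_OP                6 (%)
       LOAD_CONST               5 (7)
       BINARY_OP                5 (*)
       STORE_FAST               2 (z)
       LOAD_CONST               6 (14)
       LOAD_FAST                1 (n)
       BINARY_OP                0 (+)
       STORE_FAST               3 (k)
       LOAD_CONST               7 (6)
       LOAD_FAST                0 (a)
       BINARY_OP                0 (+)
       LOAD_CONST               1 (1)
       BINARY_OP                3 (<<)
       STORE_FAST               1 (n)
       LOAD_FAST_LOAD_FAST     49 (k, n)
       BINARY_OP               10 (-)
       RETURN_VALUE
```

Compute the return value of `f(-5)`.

156

LOAD_FAST a → push -5. Stack: [-5]
LOAD_CONST → push 1. Stack: [-5, 1]
BINARY_OP << → -5 << 1 = -10. Stack: [-10]
LOAD_CONST → push 9. Stack: [-10, 9]
BINARY_OP - → -10 - 9 = -19. Stack: [-19]
STORE_FAST n → n=-19. Stack: []
LOAD_FAST_LOAD_FAST n,a → push -19,-5. Stack: [-19, -5]
BINARY_OP | → -19 | -5 = -1. Stack: [-1]
LOAD_CONST → push 9. Stack: [-1, 9]
BINARY_OP | → -1 | 9 = -1. Stack: [-1]
STORE_FAST n → n=-1. Stack: []
LOAD_FAST_LOAD_FAST n,n → push -1,-1. Stack: [-1, -1]
BINARY_OP * → -1 * -1 = 1. Stack: [1]
LOAD_CONST → push 144. Stack: [1, 144]
BINARY_OP * → 1 * 144 = 144. Stack: [144]
STORE_FAST n → n=144. Stack: []
LOAD_FAST_LOAD_FAST n,a → push 144,-5. Stack: [144, -5]
BINARY_OP - → 144 - -5 = 149. Stack: [149]
LOAD_FAST_LOAD_FAST a,n → push -5,144. Stack: [149, -5, 144]
BINARY_OP + → -5 + 144 = 139. Stack: [149, 139]
BINARY_OP + → 149 + 139 = 288. Stack: [288]
STORE_FAST z → z=288. Stack: []
LOAD_FAST n → push 144. Stack: [144]
LOAD_CONST → push 10. Stack: [144, 10]
BINARY_OP % → 144 % 10 = 4. Stack: [4]
LOAD_CONST → push 7. Stack: [4, 7]
BINARY_OP * → 4 * 7 = 28. Stack: [28]
STORE_FAST z → z=28. Stack: []
LOAD_CONST → push 14. Stack: [14]
LOAD_FAST n → push 144. Stack: [14, 144]
BINARY_OP + → 14 + 144 = 158. Stack: [158]
STORE_FAST k → k=158. Stack: []
LOAD_CONST → push 6. Stack: [6]
LOAD_FAST a → push -5. Stack: [6, -5]
BINARY_OP + → 6 + -5 = 1. Stack: [1]
LOAD_CONST → push 1. Stack: [1, 1]
BINARY_OP << → 1 << 1 = 2. Stack: [2]
STORE_FAST n → n=2. Stack: []
LOAD_FAST_LOAD_FAST k,n → push 158,2. Stack: [158, 2]
BINARY_OP - → 158 - 2 = 156. Stack: [156]
RETURN_VALUE → return 156.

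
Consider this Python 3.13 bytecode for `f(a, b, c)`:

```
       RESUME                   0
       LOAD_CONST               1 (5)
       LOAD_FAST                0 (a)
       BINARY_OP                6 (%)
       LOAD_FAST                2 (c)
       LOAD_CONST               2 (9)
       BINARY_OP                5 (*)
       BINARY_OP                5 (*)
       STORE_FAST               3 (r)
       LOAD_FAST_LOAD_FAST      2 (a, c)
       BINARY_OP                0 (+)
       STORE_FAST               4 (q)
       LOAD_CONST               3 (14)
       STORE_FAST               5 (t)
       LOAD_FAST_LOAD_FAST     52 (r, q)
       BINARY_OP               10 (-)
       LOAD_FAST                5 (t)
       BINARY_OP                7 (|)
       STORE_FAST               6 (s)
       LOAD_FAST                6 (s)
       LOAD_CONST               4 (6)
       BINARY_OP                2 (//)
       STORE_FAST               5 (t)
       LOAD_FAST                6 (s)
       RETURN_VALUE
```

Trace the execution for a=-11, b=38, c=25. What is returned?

LOAD_CONST → push 5. Stack: [5]
LOAD_FAST a → push -11. Stack: [5, -11]
BINARY_OP % → 5 % -11 = -6. Stack: [-6]
LOAD_FAST c → push 25. Stack: [-6, 25]
LOAD_CONST → push 9. Stack: [-6, 25, 9]
BINARY_OP * → 25 * 9 = 225. Stack: [-6, 225]
BINARY_OP * → -6 * 225 = -1350. Stack: [-1350]
STORE_FAST r → r=-1350. Stack: []
LOAD_FAST_LOAD_FAST a,c → push -11,25. Stack: [-11, 25]
BINARY_OP + → -11 + 25 = 14. Stack: [14]
STORE_FAST q → q=14. Stack: []
LOAD_CONST → push 14. Stack: [14]
STORE_FAST t → t=14. Stack: []
LOAD_FAST_LOAD_FAST r,q → push -1350,14. Stack: [-1350, 14]
BINARY_OP - → -1350 - 14 = -1364. Stack: [-1364]
LOAD_FAST t → push 14. Stack: [-1364, 14]
BINARY_OP | → -1364 | 14 = -1362. Stack: [-1362]
STORE_FAST s → s=-1362. Stack: []
LOAD_FAST s → push -1362. Stack: [-1362]
LOAD_CONST → push 6. Stack: [-1362, 6]
BINARY_OP // → -1362 // 6 = -227. Stack: [-227]
STORE_FAST t → t=-227. Stack: []
LOAD_FAST s → push -1362. Stack: [-1362]
RETURN_VALUE → return -1362.

-1362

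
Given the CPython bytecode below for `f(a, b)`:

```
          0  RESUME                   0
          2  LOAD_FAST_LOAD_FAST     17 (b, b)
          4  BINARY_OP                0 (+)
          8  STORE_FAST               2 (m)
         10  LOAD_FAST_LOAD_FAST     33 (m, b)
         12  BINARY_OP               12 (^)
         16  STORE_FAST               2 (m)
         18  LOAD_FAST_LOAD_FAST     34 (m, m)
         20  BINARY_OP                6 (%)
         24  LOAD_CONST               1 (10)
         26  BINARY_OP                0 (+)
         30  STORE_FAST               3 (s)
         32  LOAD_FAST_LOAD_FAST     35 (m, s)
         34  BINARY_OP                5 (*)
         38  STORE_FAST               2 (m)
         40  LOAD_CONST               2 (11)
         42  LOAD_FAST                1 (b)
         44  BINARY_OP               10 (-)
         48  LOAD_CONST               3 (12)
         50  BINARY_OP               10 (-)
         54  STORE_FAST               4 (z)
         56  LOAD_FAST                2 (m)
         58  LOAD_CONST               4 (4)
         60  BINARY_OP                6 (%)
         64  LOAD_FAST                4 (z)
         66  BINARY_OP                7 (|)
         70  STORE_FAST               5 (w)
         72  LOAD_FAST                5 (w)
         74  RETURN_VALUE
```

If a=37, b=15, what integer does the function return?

-14

LOAD_FAST_LOAD_FAST b,b → push 15,15. Stack: [15, 15]
BINARY_OP + → 15 + 15 = 30. Stack: [30]
STORE_FAST m → m=30. Stack: []
LOAD_FAST_LOAD_FAST m,b → push 30,15. Stack: [30, 15]
BINARY_OP ^ → 30 ^ 15 = 17. Stack: [17]
STORE_FAST m → m=17. Stack: []
LOAD_FAST_LOAD_FAST m,m → push 17,17. Stack: [17, 17]
BINARY_OP % → 17 % 17 = 0. Stack: [0]
LOAD_CONST → push 10. Stack: [0, 10]
BINARY_OP + → 0 + 10 = 10. Stack: [10]
STORE_FAST s → s=10. Stack: []
LOAD_FAST_LOAD_FAST m,s → push 17,10. Stack: [17, 10]
BINARY_OP * → 17 * 10 = 170. Stack: [170]
STORE_FAST m → m=170. Stack: []
LOAD_CONST → push 11. Stack: [11]
LOAD_FAST b → push 15. Stack: [11, 15]
BINARY_OP - → 11 - 15 = -4. Stack: [-4]
LOAD_CONST → push 12. Stack: [-4, 12]
BINARY_OP - → -4 - 12 = -16. Stack: [-16]
STORE_FAST z → z=-16. Stack: []
LOAD_FAST m → push 170. Stack: [170]
LOAD_CONST → push 4. Stack: [170, 4]
BINARY_OP % → 170 % 4 = 2. Stack: [2]
LOAD_FAST z → push -16. Stack: [2, -16]
BINARY_OP | → 2 | -16 = -14. Stack: [-14]
STORE_FAST w → w=-14. Stack: []
LOAD_FAST w → push -14. Stack: [-14]
RETURN_VALUE → return -14.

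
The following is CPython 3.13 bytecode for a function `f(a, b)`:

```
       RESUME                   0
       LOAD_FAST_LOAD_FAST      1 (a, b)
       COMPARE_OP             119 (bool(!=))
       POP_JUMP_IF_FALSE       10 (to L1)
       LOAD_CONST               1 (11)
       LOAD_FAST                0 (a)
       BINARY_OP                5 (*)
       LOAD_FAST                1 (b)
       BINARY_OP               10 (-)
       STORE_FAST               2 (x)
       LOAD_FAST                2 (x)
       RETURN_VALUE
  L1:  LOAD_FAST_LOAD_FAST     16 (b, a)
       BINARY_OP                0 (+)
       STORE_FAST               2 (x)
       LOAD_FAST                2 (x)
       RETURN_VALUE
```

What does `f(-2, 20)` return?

-42

LOAD_FAST_LOAD_FAST a,b → push -2,20. Stack: [-2, 20]
COMPARE_OP bool(!=) → -2 vs 20 = True. Stack: [True]
POP_JUMP_IF_FALSE → pop True; no jump. Stack: []
LOAD_CONST → push 11. Stack: [11]
LOAD_FAST a → push -2. Stack: [11, -2]
BINARY_OP * → 11 * -2 = -22. Stack: [-22]
LOAD_FAST b → push 20. Stack: [-22, 20]
BINARY_OP - → -22 - 20 = -42. Stack: [-42]
STORE_FAST x → x=-42. Stack: []
LOAD_FAST x → push -42. Stack: [-42]
RETURN_VALUE → return -42.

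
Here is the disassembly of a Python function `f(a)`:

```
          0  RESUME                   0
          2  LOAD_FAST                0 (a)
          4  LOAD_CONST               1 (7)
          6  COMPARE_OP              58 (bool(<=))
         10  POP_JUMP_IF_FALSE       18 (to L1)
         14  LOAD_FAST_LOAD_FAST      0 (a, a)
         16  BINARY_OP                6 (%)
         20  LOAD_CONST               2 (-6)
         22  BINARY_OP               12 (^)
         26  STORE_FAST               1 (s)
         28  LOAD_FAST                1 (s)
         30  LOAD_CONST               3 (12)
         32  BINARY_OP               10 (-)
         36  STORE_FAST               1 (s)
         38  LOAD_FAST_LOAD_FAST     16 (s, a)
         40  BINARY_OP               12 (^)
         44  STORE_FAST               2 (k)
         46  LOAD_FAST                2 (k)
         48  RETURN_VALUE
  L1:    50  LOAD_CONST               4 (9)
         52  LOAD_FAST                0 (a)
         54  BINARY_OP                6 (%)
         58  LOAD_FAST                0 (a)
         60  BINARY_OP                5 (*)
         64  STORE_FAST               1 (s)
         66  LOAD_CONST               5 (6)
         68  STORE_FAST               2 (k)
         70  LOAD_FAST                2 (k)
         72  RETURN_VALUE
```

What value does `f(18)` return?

LOAD_FAST a → push 18. Stack: [18]
LOAD_CONST → push 7. Stack: [18, 7]
COMPARE_OP bool(<=) → 18 vs 7 = False. Stack: [False]
POP_JUMP_IF_FALSE → pop False; jump. Stack: []
LOAD_CONST → push 9. Stack: [9]
LOAD_FAST a → push 18. Stack: [9, 18]
BINARY_OP % → 9 % 18 = 9. Stack: [9]
LOAD_FAST a → push 18. Stack: [9, 18]
BINARY_OP * → 9 * 18 = 162. Stack: [162]
STORE_FAST s → s=162. Stack: []
LOAD_CONST → push 6. Stack: [6]
STORE_FAST k → k=6. Stack: []
LOAD_FAST k → push 6. Stack: [6]
RETURN_VALUE → return 6.

6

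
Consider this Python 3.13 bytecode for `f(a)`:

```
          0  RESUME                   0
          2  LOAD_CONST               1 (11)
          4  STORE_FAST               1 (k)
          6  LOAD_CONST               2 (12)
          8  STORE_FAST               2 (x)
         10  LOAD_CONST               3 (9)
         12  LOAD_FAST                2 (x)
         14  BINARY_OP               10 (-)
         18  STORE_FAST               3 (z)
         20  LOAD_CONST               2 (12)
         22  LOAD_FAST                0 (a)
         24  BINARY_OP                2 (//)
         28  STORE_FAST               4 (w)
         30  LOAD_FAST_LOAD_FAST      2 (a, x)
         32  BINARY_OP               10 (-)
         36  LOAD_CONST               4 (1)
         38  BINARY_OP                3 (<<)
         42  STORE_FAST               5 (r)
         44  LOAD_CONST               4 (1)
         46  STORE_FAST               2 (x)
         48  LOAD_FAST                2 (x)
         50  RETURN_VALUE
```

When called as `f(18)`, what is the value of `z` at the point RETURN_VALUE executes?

-3

LOAD_CONST → push 11. Stack: [11]
STORE_FAST k → k=11. Stack: []
LOAD_CONST → push 12. Stack: [12]
STORE_FAST x → x=12. Stack: []
LOAD_CONST → push 9. Stack: [9]
LOAD_FAST x → push 12. Stack: [9, 12]
BINARY_OP - → 9 - 12 = -3. Stack: [-3]
STORE_FAST z → z=-3. Stack: []
LOAD_CONST → push 12. Stack: [12]
LOAD_FAST a → push 18. Stack: [12, 18]
BINARY_OP // → 12 // 18 = 0. Stack: [0]
STORE_FAST w → w=0. Stack: []
LOAD_FAST_LOAD_FAST a,x → push 18,12. Stack: [18, 12]
BINARY_OP - → 18 - 12 = 6. Stack: [6]
LOAD_CONST → push 1. Stack: [6, 1]
BINARY_OP << → 6 << 1 = 12. Stack: [12]
STORE_FAST r → r=12. Stack: []
LOAD_CONST → push 1. Stack: [1]
STORE_FAST x → x=1. Stack: []
LOAD_FAST x → push 1. Stack: [1]
RETURN_VALUE → return 1.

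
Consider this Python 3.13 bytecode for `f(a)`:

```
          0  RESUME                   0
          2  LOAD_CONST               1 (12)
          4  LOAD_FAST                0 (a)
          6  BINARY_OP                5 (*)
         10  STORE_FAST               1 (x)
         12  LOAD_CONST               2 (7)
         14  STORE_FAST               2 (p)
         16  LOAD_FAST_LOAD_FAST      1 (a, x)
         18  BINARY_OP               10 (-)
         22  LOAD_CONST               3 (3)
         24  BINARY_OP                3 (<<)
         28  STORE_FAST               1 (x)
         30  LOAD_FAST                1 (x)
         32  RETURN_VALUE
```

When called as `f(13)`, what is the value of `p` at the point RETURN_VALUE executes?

7

LOAD_CONST → push 12. Stack: [12]
LOAD_FAST a → push 13. Stack: [12, 13]
BINARY_OP * → 12 * 13 = 156. Stack: [156]
STORE_FAST x → x=156. Stack: []
LOAD_CONST → push 7. Stack: [7]
STORE_FAST p → p=7. Stack: []
LOAD_FAST_LOAD_FAST a,x → push 13,156. Stack: [13, 156]
BINARY_OP - → 13 - 156 = -143. Stack: [-143]
LOAD_CONST → push 3. Stack: [-143, 3]
BINARY_OP << → -143 << 3 = -1144. Stack: [-1144]
STORE_FAST x → x=-1144. Stack: []
LOAD_FAST x → push -1144. Stack: [-1144]
RETURN_VALUE → return -1144.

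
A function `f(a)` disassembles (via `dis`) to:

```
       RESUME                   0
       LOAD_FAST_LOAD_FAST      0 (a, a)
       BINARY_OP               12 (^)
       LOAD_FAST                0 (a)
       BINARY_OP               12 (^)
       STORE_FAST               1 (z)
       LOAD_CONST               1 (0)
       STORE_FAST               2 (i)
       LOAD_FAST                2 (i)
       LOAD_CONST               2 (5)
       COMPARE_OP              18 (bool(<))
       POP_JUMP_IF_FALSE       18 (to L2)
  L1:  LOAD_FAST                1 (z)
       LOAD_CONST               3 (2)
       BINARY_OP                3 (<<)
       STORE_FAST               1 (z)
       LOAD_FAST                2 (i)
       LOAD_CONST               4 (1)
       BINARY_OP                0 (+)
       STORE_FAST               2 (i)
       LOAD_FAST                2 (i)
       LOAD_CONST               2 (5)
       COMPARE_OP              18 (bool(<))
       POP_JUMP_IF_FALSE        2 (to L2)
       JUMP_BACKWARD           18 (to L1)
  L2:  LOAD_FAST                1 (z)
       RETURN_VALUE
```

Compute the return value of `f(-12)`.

LOAD_FAST_LOAD_FAST a,a → push -12,-12
BINARY_OP ^ → -12 ^ -12 = 0
LOAD_FAST a → push -12
BINARY_OP ^ → 0 ^ -12 = -12
STORE_FAST z → z=-12
LOAD_CONST → push 0
STORE_FAST i → i=0
LOAD_FAST i → push 0
LOAD_CONST → push 5
COMPARE_OP bool(<) → 0 vs 5 = True
POP_JUMP_IF_FALSE → pop True; no jump
LOAD_FAST z → push -12
LOAD_CONST → push 2
BINARY_OP << → -12 << 2 = -48
STORE_FAST z → z=-48
LOAD_FAST i → push 0
LOAD_CONST → push 1
BINARY_OP + → 0 + 1 = 1
STORE_FAST i → i=1
LOAD_FAST i → push 1
LOAD_CONST → push 5
COMPARE_OP bool(<) → 1 vs 5 = True
POP_JUMP_IF_FALSE → pop True; no jump
LOAD_FAST z → push -48
LOAD_CONST → push 2
BINARY_OP << → -48 << 2 = -192
STORE_FAST z → z=-192
LOAD_FAST i → push 1
LOAD_CONST → push 1
BINARY_OP + → 1 + 1 = 2
STORE_FAST i → i=2
LOAD_FAST i → push 2
LOAD_CONST → push 5
COMPARE_OP bool(<) → 2 vs 5 = True
POP_JUMP_IF_FALSE → pop True; no jump
LOAD_FAST z → push -192
LOAD_CONST → push 2
BINARY_OP << → -192 << 2 = -768
STORE_FAST z → z=-768
LOAD_FAST i → push 2
LOAD_CONST → push 1
BINARY_OP + → 2 + 1 = 3
STORE_FAST i → i=3
LOAD_FAST i → push 3
LOAD_CONST → push 5
COMPARE_OP bool(<) → 3 vs 5 = True
POP_JUMP_IF_FALSE → pop True; no jump
LOAD_FAST z → push -768
LOAD_CONST → push 2
BINARY_OP << → -768 << 2 = -3072
STORE_FAST z → z=-3072
LOAD_FAST i → push 3
LOAD_CONST → push 1
BINARY_OP + → 3 + 1 = 4
STORE_FAST i → i=4
LOAD_FAST i → push 4
LOAD_CONST → push 5
COMPARE_OP bool(<) → 4 vs 5 = True
POP_JUMP_IF_FALSE → pop True; no jump
LOAD_FAST z → push -3072
LOAD_CONST → push 2
BINARY_OP << → -3072 << 2 = -12288
STORE_FAST z → z=-12288
LOAD_FAST i → push 4
LOAD_CONST → push 1
BINARY_OP + → 4 + 1 = 5
STORE_FAST i → i=5
LOAD_FAST i → push 5
LOAD_CONST → push 5
COMPARE_OP bool(<) → 5 vs 5 = False
POP_JUMP_IF_FALSE → pop False; jump
LOAD_FAST z → push -12288
RETURN_VALUE → return -12288.

-12288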